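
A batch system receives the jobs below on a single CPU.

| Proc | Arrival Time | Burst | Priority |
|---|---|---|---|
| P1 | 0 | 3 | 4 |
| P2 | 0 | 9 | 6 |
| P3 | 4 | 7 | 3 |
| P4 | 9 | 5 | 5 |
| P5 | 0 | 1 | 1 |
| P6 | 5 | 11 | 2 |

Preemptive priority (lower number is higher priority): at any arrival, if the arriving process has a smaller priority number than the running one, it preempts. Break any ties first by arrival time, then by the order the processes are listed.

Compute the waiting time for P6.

Schedule: | P5 0-1 | P1 1-4 | P3 4-5 | P6 5-16 | P3 16-22 | P4 22-27 | P2 27-36 |
Completion: P1=4  P2=36  P3=22  P4=27  P5=1  P6=16
Turnaround (C−A): P1=4  P2=36  P3=18  P4=18  P5=1  P6=11
Waiting(P6) = turnaround − burst = 11 − 11 = 0

0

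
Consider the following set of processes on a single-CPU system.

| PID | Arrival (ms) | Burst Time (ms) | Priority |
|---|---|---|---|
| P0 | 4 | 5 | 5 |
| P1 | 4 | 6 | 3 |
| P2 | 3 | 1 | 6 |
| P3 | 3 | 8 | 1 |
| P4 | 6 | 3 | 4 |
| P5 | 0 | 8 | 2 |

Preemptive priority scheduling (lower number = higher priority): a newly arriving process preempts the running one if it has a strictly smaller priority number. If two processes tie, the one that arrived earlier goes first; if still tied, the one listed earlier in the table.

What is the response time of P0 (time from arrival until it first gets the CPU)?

Schedule: | P5 0-3 | P3 3-11 | P5 11-16 | P1 16-22 | P4 22-25 | P0 25-30 | P2 30-31 |
Completion: P0=30  P1=22  P2=31  P3=11  P4=25  P5=16
Response(P0) = first start − arrival = 25 − 4 = 21

21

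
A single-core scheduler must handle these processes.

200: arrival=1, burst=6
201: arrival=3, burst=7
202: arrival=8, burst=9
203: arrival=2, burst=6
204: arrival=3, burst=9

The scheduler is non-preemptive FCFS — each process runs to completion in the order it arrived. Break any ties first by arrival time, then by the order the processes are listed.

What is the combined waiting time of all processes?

Gantt: | idle 0-1 | 200 1-7 | 203 7-13 | 201 13-20 | 204 20-29 | 202 29-38 |
Completion: 200=7  201=20  202=38  203=13  204=29
Turnaround (C−A): 200=6  201=17  202=30  203=11  204=26
Waiting = turnaround − burst: 200=0, 201=10, 202=21, 203=5, 204=17
Total waiting = 0 + 10 + 21 + 5 + 17 = 53

53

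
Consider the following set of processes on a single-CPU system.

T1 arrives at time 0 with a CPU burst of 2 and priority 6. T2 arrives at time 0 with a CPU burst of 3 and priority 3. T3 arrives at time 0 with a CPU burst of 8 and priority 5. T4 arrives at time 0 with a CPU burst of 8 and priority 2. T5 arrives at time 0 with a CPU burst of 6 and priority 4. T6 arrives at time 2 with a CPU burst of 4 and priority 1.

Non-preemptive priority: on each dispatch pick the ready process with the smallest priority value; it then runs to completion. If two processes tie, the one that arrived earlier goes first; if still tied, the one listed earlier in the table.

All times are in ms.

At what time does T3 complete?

Gantt: | T4 0-8 | T6 8-12 | T2 12-15 | T5 15-21 | T3 21-29 | T1 29-31 |
Completion: T1=31  T2=15  T3=29  T4=8  T5=21  T6=12

29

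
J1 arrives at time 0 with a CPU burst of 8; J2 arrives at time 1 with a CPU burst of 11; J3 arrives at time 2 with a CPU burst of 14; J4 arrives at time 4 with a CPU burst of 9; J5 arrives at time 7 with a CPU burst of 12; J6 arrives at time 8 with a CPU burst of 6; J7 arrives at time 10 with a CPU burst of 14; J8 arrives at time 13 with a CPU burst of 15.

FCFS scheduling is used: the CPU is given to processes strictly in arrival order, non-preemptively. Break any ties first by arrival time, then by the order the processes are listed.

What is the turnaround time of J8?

76

Timeline: | J1 0-8 | J2 8-19 | J3 19-33 | J4 33-42 | J5 42-54 | J6 54-60 | J7 60-74 | J8 74-89 |
Completion: J1=8  J2=19  J3=33  J4=42  J5=54  J6=60  J7=74  J8=89
Turnaround (C−A): J1=8  J2=18  J3=31  J4=38  J5=47  J6=52  J7=64  J8=76
Turnaround(J8) = completion − arrival = 89 − 13 = 76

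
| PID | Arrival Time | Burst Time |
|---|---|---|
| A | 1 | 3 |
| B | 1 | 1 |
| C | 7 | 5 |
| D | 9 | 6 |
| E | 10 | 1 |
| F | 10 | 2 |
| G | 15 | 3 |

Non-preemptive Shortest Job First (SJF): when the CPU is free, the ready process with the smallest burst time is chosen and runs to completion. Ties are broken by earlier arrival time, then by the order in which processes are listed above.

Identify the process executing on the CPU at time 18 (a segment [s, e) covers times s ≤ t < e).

D

Schedule: | idle 0-1 | B 1-2 | A 2-5 | idle 5-7 | C 7-12 | E 12-13 | F 13-15 | G 15-18 | D 18-24 |
Completion: A=5  B=2  C=12  D=24  E=13  F=15  G=18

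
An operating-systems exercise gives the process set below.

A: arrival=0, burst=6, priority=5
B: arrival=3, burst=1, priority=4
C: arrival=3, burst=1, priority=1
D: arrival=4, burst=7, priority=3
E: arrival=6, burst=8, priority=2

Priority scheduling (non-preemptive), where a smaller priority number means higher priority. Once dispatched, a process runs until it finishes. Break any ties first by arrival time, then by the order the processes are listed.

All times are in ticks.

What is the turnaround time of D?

18

Timeline: | A 0-6 | C 6-7 | E 7-15 | D 15-22 | B 22-23 |
Completion: A=6  B=23  C=7  D=22  E=15
Turnaround (C−A): A=6  B=20  C=4  D=18  E=9
Turnaround(D) = completion − arrival = 22 − 4 = 18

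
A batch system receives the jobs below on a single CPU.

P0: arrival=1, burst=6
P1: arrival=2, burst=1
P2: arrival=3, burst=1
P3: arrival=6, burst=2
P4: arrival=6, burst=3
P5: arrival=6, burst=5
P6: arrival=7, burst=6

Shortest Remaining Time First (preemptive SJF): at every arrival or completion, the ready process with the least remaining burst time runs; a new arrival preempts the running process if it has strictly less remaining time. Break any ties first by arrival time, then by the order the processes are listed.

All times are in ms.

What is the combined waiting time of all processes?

29

Gantt: | idle 0-1 | P0 1-2 | P1 2-3 | P2 3-4 | P0 4-6 | P3 6-8 | P0 8-11 | P4 11-14 | P5 14-19 | P6 19-25 |
Completion: P0=11  P1=3  P2=4  P3=8  P4=14  P5=19  P6=25
Turnaround (C−A): P0=10  P1=1  P2=1  P3=2  P4=8  P5=13  P6=18
Waiting = turnaround − burst: P0=4, P1=0, P2=0, P3=0, P4=5, P5=8, P6=12
Total waiting = 4 + 0 + 0 + 0 + 5 + 8 + 12 = 29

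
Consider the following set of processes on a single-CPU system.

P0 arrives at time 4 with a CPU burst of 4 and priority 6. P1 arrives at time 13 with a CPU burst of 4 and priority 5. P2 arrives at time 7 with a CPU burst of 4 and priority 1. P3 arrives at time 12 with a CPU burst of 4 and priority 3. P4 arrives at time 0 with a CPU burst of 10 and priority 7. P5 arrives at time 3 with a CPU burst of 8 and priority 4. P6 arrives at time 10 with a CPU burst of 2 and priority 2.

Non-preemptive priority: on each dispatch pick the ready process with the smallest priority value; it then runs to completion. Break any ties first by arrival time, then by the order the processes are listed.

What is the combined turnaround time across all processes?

Gantt: | P4 0-10 | P2 10-14 | P6 14-16 | P3 16-20 | P5 20-28 | P1 28-32 | P0 32-36 |
Completion: P0=36  P1=32  P2=14  P3=20  P4=10  P5=28  P6=16
Turnaround = completion − arrival: P0=32, P1=19, P2=7, P3=8, P4=10, P5=25, P6=6
Total turnaround = 32 + 19 + 7 + 8 + 10 + 25 + 6 = 107

107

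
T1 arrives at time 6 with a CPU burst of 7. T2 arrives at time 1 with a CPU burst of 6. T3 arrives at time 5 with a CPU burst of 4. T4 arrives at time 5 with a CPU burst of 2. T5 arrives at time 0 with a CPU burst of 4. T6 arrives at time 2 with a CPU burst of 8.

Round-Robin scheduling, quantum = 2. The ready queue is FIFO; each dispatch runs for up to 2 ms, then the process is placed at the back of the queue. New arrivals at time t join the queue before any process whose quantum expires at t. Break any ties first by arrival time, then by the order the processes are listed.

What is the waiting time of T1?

18

Timeline: | T5 0-2 | T2 2-4 | T6 4-6 | T5 6-8 | T2 8-10 | T3 10-12 | T4 12-14 | T1 14-16 | T6 16-18 | T2 18-20 | T3 20-22 | T1 22-24 | T6 24-26 | T1 26-28 | T6 28-30 | T1 30-31 |
Completion: T1=31  T2=20  T3=22  T4=14  T5=8  T6=30
Turnaround (C−A): T1=25  T2=19  T3=17  T4=9  T5=8  T6=28
Waiting(T1) = turnaround − burst = 25 − 7 = 18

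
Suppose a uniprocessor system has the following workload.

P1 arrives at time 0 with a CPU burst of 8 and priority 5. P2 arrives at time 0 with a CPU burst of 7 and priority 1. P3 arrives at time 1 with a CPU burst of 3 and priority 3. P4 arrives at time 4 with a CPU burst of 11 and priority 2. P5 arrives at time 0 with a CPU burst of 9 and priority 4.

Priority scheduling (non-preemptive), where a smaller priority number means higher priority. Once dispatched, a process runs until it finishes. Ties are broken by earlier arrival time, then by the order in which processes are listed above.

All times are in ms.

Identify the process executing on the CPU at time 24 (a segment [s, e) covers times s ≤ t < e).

P5

Timeline: | P2 0-7 | P4 7-18 | P3 18-21 | P5 21-30 | P1 30-38 |
Completion: P1=38  P2=7  P3=21  P4=18  P5=30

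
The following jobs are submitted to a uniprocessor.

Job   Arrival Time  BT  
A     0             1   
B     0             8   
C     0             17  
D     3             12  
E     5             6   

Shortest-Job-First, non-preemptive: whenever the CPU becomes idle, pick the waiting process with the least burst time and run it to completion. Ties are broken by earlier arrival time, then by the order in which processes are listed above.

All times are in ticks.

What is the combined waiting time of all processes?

44

Schedule: | A 0-1 | B 1-9 | E 9-15 | D 15-27 | C 27-44 |
Completion: A=1  B=9  C=44  D=27  E=15
Turnaround (C−A): A=1  B=9  C=44  D=24  E=10
Waiting = turnaround − burst: A=0, B=1, C=27, D=12, E=4
Total waiting = 0 + 1 + 27 + 12 + 4 = 44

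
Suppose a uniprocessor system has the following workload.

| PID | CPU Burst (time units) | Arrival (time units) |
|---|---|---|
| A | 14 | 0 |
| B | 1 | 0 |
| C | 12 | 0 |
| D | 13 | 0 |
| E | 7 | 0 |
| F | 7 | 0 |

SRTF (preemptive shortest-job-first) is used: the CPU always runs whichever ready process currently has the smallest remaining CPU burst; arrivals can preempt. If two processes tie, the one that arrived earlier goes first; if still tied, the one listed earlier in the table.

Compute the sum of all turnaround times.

Schedule: | B 0-1 | E 1-8 | F 8-15 | C 15-27 | D 27-40 | A 40-54 |
Completion: A=54  B=1  C=27  D=40  E=8  F=15
Turnaround (C−A): A=54  B=1  C=27  D=40  E=8  F=15
Turnaround = completion − arrival: A=54, B=1, C=27, D=40, E=8, F=15
Total turnaround = 54 + 1 + 27 + 40 + 8 + 15 = 145

145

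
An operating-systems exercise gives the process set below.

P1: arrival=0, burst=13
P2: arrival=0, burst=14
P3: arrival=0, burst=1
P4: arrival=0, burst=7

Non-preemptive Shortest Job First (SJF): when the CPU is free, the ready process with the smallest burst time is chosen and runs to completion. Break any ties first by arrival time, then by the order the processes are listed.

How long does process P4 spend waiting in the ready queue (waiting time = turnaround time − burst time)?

Schedule: | P3 0-1 | P4 1-8 | P1 8-21 | P2 21-35 |
Completion: P1=21  P2=35  P3=1  P4=8
Turnaround (C−A): P1=21  P2=35  P3=1  P4=8
Waiting(P4) = turnaround − burst = 8 − 7 = 1

1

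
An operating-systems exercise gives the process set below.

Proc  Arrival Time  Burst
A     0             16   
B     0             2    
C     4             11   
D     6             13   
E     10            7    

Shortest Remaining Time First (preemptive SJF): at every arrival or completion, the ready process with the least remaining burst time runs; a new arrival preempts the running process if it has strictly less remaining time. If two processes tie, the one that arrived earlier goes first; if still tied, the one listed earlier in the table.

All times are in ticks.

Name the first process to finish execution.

B

Timeline: | B 0-2 | A 2-4 | C 4-15 | E 15-22 | D 22-35 | A 35-49 |
Completion: A=49  B=2  C=15  D=35  E=22
Finish order: B → C → E → D → A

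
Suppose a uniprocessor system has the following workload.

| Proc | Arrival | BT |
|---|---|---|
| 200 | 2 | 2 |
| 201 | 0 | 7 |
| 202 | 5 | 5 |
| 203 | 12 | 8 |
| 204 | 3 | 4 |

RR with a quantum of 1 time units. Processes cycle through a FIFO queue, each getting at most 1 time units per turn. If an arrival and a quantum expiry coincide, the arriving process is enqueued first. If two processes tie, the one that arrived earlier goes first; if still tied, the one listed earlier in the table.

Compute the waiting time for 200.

2

Timeline: | 201 0-2 | 200 2-3 | 201 3-4 | 204 4-5 | 200 5-6 | 201 6-7 | 202 7-8 | 204 8-9 | 201 9-10 | 202 10-11 | 204 11-12 | 201 12-13 | 202 13-14 | 203 14-15 | 204 15-16 | 201 16-17 | 202 17-18 | 203 18-19 | 202 19-20 | 203 20-26 |
Completion: 200=6  201=17  202=20  203=26  204=16
Turnaround (C−A): 200=4  201=17  202=15  203=14  204=13
Waiting(200) = turnaround − burst = 4 − 2 = 2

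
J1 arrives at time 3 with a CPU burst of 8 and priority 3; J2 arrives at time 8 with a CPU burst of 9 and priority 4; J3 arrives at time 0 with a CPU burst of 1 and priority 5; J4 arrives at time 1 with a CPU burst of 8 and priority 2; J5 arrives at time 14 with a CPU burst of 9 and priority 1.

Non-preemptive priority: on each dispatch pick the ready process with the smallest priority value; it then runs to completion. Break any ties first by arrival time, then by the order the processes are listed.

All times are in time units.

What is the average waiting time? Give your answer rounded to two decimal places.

Gantt: | J3 0-1 | J4 1-9 | J1 9-17 | J5 17-26 | J2 26-35 |
Completion: J1=17  J2=35  J3=1  J4=9  J5=26
Turnaround (C−A): J1=14  J2=27  J3=1  J4=8  J5=12
Waiting times: J1=6, J2=18, J3=0, J4=0, J5=3
Average waiting = (6+18+0+0+3) / 5 = 27/5 = 5.40

5.40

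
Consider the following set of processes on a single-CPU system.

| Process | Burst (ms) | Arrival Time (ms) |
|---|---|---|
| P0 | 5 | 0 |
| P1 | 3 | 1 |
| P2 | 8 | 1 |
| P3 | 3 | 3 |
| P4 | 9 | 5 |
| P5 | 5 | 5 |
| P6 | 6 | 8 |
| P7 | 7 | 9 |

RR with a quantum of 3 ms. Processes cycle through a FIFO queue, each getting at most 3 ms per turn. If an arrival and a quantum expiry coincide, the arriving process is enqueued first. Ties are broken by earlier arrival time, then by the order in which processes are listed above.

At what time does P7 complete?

Gantt: | P0 0-3 | P1 3-6 | P2 6-9 | P3 9-12 | P0 12-14 | P4 14-17 | P5 17-20 | P6 20-23 | P7 23-26 | P2 26-29 | P4 29-32 | P5 32-34 | P6 34-37 | P7 37-40 | P2 40-42 | P4 42-45 | P7 45-46 |
Completion: P0=14  P1=6  P2=42  P3=12  P4=45  P5=34  P6=37  P7=46
Turnaround (C−A): P0=14  P1=5  P2=41  P3=9  P4=40  P5=29  P6=29  P7=37

46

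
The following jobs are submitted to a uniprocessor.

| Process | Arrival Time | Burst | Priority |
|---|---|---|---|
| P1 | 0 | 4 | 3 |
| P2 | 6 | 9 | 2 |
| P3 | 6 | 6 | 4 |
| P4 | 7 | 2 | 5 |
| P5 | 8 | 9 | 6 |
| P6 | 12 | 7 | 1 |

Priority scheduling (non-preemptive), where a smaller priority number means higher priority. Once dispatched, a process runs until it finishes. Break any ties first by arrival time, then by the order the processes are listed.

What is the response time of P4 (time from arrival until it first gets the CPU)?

21

Gantt: | P1 0-4 | idle 4-6 | P2 6-15 | P6 15-22 | P3 22-28 | P4 28-30 | P5 30-39 |
Completion: P1=4  P2=15  P3=28  P4=30  P5=39  P6=22
Turnaround (C−A): P1=4  P2=9  P3=22  P4=23  P5=31  P6=10
Response(P4) = first start − arrival = 28 − 7 = 21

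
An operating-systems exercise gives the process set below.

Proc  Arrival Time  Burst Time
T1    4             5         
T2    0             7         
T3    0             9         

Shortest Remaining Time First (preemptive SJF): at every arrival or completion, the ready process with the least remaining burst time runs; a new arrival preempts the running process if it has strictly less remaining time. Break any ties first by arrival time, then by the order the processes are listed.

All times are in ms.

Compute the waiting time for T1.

3

Timeline: | T2 0-7 | T1 7-12 | T3 12-21 |
Completion: T1=12  T2=7  T3=21
Waiting(T1) = turnaround − burst = 8 − 5 = 3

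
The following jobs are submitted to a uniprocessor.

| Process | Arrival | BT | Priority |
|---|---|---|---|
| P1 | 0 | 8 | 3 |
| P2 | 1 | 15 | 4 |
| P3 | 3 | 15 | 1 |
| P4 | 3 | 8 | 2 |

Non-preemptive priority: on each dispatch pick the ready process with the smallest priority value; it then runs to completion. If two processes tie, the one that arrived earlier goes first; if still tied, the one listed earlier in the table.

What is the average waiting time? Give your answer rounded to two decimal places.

13.75

Timeline: | P1 0-8 | P3 8-23 | P4 23-31 | P2 31-46 |
Completion: P1=8  P2=46  P3=23  P4=31
Turnaround (C−A): P1=8  P2=45  P3=20  P4=28
Waiting times: P1=0, P2=30, P3=5, P4=20
Average waiting = (0+30+5+20) / 4 = 55/4 = 13.75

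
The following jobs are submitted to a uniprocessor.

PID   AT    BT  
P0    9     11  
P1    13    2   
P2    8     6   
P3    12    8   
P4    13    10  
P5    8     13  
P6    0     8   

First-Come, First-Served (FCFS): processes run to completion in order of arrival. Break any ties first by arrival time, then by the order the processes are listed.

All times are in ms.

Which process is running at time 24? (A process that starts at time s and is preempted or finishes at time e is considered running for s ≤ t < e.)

Gantt: | P6 0-8 | P2 8-14 | P5 14-27 | P0 27-38 | P3 38-46 | P1 46-48 | P4 48-58 |
Completion: P0=38  P1=48  P2=14  P3=46  P4=58  P5=27  P6=8

P5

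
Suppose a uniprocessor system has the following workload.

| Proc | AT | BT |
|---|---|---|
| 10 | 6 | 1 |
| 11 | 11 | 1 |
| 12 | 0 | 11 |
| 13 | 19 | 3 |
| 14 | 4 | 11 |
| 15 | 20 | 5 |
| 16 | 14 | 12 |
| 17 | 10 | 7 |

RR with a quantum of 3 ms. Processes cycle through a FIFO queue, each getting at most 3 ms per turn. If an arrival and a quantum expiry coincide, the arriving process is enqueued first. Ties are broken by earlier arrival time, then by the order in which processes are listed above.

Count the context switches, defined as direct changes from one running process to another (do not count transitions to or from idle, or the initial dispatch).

17

Timeline: | 12 0-6 | 14 6-9 | 10 9-10 | 12 10-13 | 14 13-16 | 17 16-19 | 11 19-20 | 12 20-22 | 16 22-25 | 14 25-28 | 13 28-31 | 17 31-34 | 15 34-37 | 16 37-40 | 14 40-42 | 17 42-43 | 15 43-45 | 16 45-51 |
Completion: 10=10  11=20  12=22  13=31  14=42  15=45  16=51  17=43
Turnaround (C−A): 10=4  11=9  12=22  13=12  14=38  15=25  16=37  17=33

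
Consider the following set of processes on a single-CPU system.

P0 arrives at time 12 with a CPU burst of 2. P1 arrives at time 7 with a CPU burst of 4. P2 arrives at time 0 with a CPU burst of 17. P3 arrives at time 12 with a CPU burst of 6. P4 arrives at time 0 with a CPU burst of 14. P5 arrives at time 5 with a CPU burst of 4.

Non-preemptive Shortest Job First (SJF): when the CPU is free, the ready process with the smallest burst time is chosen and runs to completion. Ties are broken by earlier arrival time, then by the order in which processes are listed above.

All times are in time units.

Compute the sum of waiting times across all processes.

68

Timeline: | P4 0-14 | P0 14-16 | P5 16-20 | P1 20-24 | P3 24-30 | P2 30-47 |
Completion: P0=16  P1=24  P2=47  P3=30  P4=14  P5=20
Turnaround (C−A): P0=4  P1=17  P2=47  P3=18  P4=14  P5=15
Waiting = turnaround − burst: P0=2, P1=13, P2=30, P3=12, P4=0, P5=11
Total waiting = 2 + 13 + 30 + 12 + 0 + 11 = 68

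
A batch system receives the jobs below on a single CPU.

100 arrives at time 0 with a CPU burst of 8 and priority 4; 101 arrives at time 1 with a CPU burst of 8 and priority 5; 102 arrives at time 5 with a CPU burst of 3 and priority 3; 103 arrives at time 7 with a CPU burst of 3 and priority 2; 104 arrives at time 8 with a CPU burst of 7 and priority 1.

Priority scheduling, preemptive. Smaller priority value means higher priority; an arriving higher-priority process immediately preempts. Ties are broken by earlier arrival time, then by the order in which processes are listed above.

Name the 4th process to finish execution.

Schedule: | 100 0-5 | 102 5-7 | 103 7-8 | 104 8-15 | 103 15-17 | 102 17-18 | 100 18-21 | 101 21-29 |
Completion: 100=21  101=29  102=18  103=17  104=15
Turnaround (C−A): 100=21  101=28  102=13  103=10  104=7
Finish order: 104 → 103 → 102 → 100 → 101

100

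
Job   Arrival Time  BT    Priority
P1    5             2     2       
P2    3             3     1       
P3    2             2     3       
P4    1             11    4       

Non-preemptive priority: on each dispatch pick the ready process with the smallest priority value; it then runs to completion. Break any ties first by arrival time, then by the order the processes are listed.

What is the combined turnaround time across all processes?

Timeline: | idle 0-1 | P4 1-12 | P2 12-15 | P1 15-17 | P3 17-19 |
Completion: P1=17  P2=15  P3=19  P4=12
Turnaround (C−A): P1=12  P2=12  P3=17  P4=11
Turnaround = completion − arrival: P1=12, P2=12, P3=17, P4=11
Total turnaround = 12 + 12 + 17 + 11 = 52

52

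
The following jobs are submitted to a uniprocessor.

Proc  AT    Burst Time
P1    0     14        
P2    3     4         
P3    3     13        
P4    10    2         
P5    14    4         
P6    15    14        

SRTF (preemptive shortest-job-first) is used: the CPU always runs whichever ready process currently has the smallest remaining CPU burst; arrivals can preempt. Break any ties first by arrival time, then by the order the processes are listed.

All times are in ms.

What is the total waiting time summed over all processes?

53

Gantt: | P1 0-3 | P2 3-7 | P1 7-10 | P4 10-12 | P1 12-14 | P5 14-18 | P1 18-24 | P3 24-37 | P6 37-51 |
Completion: P1=24  P2=7  P3=37  P4=12  P5=18  P6=51
Waiting = turnaround − burst: P1=10, P2=0, P3=21, P4=0, P5=0, P6=22
Total waiting = 10 + 0 + 21 + 0 + 0 + 22 = 53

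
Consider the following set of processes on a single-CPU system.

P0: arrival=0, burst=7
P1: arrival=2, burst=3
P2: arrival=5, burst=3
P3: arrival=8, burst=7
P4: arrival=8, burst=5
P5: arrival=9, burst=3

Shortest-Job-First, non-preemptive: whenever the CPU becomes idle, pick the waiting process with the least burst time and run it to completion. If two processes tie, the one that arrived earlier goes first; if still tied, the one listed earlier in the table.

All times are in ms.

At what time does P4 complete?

Gantt: | P0 0-7 | P1 7-10 | P2 10-13 | P5 13-16 | P4 16-21 | P3 21-28 |
Completion: P0=7  P1=10  P2=13  P3=28  P4=21  P5=16

21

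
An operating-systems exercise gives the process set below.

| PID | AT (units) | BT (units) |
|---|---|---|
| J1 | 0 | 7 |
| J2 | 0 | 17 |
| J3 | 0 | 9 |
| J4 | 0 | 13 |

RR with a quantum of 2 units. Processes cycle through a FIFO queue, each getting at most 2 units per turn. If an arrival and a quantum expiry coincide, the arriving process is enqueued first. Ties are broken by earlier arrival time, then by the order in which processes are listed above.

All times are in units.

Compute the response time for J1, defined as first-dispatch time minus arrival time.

Schedule: | J1 0-2 | J2 2-4 | J3 4-6 | J4 6-8 | J1 8-10 | J2 10-12 | J3 12-14 | J4 14-16 | J1 16-18 | J2 18-20 | J3 20-22 | J4 22-24 | J1 24-25 | J2 25-27 | J3 27-29 | J4 29-31 | J2 31-33 | J3 33-34 | J4 34-36 | J2 36-38 | J4 38-40 | J2 40-42 | J4 42-43 | J2 43-46 |
Completion: J1=25  J2=46  J3=34  J4=43
Response(J1) = first start − arrival = 0 − 0 = 0

0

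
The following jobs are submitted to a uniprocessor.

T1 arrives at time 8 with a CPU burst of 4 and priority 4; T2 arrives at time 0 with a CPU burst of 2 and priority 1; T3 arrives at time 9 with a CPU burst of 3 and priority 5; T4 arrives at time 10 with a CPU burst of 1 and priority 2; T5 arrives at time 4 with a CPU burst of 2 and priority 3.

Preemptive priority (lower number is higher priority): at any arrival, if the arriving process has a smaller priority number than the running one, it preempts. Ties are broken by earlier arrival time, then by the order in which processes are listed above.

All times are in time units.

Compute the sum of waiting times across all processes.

5

Timeline: | T2 0-2 | idle 2-4 | T5 4-6 | idle 6-8 | T1 8-10 | T4 10-11 | T1 11-13 | T3 13-16 |
Completion: T1=13  T2=2  T3=16  T4=11  T5=6
Turnaround (C−A): T1=5  T2=2  T3=7  T4=1  T5=2
Waiting = turnaround − burst: T1=1, T2=0, T3=4, T4=0, T5=0
Total waiting = 1 + 0 + 4 + 0 + 0 = 5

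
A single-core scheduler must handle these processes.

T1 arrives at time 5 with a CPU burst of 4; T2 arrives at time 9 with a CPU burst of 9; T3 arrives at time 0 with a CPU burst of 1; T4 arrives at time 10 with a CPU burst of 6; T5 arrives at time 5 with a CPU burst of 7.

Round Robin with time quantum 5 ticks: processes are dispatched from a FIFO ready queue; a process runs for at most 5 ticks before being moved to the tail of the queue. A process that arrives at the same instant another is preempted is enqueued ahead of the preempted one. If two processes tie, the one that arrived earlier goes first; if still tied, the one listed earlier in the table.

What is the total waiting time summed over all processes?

41

Schedule: | T3 0-1 | idle 1-5 | T1 5-9 | T5 9-14 | T2 14-19 | T4 19-24 | T5 24-26 | T2 26-30 | T4 30-31 |
Completion: T1=9  T2=30  T3=1  T4=31  T5=26
Waiting = turnaround − burst: T1=0, T2=12, T3=0, T4=15, T5=14
Total waiting = 0 + 12 + 0 + 15 + 14 = 41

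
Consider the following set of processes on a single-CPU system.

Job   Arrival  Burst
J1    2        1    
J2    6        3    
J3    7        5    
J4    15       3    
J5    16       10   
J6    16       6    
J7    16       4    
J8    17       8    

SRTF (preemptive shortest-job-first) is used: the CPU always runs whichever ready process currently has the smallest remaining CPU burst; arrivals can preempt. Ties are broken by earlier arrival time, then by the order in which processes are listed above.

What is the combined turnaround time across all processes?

Timeline: | idle 0-2 | J1 2-3 | idle 3-6 | J2 6-9 | J3 9-14 | idle 14-15 | J4 15-18 | J7 18-22 | J6 22-28 | J8 28-36 | J5 36-46 |
Completion: J1=3  J2=9  J3=14  J4=18  J5=46  J6=28  J7=22  J8=36
Turnaround = completion − arrival: J1=1, J2=3, J3=7, J4=3, J5=30, J6=12, J7=6, J8=19
Total turnaround = 1 + 3 + 7 + 3 + 30 + 12 + 6 + 19 = 81

81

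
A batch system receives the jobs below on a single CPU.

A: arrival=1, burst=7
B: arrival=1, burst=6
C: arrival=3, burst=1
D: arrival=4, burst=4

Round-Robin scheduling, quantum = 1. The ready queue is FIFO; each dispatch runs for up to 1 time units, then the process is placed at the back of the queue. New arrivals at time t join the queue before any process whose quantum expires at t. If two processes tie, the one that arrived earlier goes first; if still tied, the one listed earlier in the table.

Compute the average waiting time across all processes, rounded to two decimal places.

7.75

Schedule: | idle 0-1 | A 1-2 | B 2-3 | A 3-4 | C 4-5 | B 5-6 | D 6-7 | A 7-8 | B 8-9 | D 9-10 | A 10-11 | B 11-12 | D 12-13 | A 13-14 | B 14-15 | D 15-16 | A 16-17 | B 17-18 | A 18-19 |
Completion: A=19  B=18  C=5  D=16
Waiting times: A=11, B=11, C=1, D=8
Average waiting = (11+11+1+8) / 4 = 31/4 = 7.75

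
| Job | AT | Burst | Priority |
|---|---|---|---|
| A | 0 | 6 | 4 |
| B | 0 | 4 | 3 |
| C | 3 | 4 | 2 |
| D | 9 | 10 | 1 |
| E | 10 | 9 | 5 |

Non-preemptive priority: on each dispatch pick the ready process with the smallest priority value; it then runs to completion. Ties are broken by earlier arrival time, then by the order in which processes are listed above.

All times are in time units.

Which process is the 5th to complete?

E

Timeline: | B 0-4 | C 4-8 | A 8-14 | D 14-24 | E 24-33 |
Completion: A=14  B=4  C=8  D=24  E=33
Turnaround (C−A): A=14  B=4  C=5  D=15  E=23
Finish order: B → C → A → D → E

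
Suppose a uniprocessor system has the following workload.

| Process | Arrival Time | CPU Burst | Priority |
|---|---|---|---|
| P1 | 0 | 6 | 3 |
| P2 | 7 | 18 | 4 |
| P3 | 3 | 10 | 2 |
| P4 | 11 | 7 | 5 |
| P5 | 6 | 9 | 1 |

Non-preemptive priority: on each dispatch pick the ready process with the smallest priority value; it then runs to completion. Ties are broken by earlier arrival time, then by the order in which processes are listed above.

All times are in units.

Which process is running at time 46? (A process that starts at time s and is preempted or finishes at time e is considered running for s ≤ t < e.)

Timeline: | P1 0-6 | P5 6-15 | P3 15-25 | P2 25-43 | P4 43-50 |
Completion: P1=6  P2=43  P3=25  P4=50  P5=15
Turnaround (C−A): P1=6  P2=36  P3=22  P4=39  P5=9

P4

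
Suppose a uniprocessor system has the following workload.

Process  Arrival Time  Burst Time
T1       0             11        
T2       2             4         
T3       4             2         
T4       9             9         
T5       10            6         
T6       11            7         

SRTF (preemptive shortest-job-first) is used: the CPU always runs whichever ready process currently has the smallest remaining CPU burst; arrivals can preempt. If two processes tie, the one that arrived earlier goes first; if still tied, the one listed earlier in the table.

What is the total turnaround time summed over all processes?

Schedule: | T1 0-2 | T2 2-6 | T3 6-8 | T1 8-10 | T5 10-16 | T1 16-23 | T6 23-30 | T4 30-39 |
Completion: T1=23  T2=6  T3=8  T4=39  T5=16  T6=30
Turnaround = completion − arrival: T1=23, T2=4, T3=4, T4=30, T5=6, T6=19
Total turnaround = 23 + 4 + 4 + 30 + 6 + 19 = 86

86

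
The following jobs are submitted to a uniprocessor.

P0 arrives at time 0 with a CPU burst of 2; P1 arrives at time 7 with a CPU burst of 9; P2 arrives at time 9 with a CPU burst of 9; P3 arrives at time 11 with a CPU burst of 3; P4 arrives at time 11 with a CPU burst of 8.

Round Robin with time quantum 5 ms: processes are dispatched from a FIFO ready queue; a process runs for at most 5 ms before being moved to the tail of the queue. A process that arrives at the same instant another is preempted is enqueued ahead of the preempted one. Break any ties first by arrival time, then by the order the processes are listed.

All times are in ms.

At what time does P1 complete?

Gantt: | P0 0-2 | idle 2-7 | P1 7-12 | P2 12-17 | P3 17-20 | P4 20-25 | P1 25-29 | P2 29-33 | P4 33-36 |
Completion: P0=2  P1=29  P2=33  P3=20  P4=36
Turnaround (C−A): P0=2  P1=22  P2=24  P3=9  P4=25

29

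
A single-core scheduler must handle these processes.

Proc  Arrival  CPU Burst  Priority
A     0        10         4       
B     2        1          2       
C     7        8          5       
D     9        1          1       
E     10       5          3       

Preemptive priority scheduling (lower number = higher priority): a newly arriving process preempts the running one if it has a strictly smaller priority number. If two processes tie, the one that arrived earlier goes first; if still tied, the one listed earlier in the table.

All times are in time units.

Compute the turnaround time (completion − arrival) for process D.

1

Timeline: | A 0-2 | B 2-3 | A 3-9 | D 9-10 | E 10-15 | A 15-17 | C 17-25 |
Completion: A=17  B=3  C=25  D=10  E=15
Turnaround (C−A): A=17  B=1  C=18  D=1  E=5
Turnaround(D) = completion − arrival = 10 − 9 = 1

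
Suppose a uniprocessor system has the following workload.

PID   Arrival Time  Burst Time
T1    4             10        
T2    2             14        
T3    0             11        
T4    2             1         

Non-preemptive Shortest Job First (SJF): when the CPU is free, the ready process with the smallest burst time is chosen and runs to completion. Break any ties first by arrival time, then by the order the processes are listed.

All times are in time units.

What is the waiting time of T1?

Timeline: | T3 0-11 | T4 11-12 | T1 12-22 | T2 22-36 |
Completion: T1=22  T2=36  T3=11  T4=12
Waiting(T1) = turnaround − burst = 18 − 10 = 8

8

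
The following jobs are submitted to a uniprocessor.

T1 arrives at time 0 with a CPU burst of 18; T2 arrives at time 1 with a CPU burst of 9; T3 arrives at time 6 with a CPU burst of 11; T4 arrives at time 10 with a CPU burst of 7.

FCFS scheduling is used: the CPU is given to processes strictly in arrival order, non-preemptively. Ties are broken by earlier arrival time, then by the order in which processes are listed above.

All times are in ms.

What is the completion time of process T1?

Gantt: | T1 0-18 | T2 18-27 | T3 27-38 | T4 38-45 |
Completion: T1=18  T2=27  T3=38  T4=45
Turnaround (C−A): T1=18  T2=26  T3=32  T4=35

18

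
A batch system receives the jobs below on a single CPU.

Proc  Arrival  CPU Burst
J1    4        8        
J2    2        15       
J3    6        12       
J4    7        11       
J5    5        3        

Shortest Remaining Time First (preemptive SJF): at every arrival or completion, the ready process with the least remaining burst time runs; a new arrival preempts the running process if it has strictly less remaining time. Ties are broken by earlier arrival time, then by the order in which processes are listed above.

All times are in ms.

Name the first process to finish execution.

Schedule: | idle 0-2 | J2 2-4 | J1 4-5 | J5 5-8 | J1 8-15 | J4 15-26 | J3 26-38 | J2 38-51 |
Completion: J1=15  J2=51  J3=38  J4=26  J5=8
Turnaround (C−A): J1=11  J2=49  J3=32  J4=19  J5=3
Finish order: J5 → J1 → J4 → J3 → J2

J5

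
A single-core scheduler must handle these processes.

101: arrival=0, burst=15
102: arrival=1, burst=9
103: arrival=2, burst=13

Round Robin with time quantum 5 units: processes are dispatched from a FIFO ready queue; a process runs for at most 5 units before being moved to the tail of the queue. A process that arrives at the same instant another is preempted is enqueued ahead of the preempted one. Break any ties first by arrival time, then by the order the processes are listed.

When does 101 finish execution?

34

Timeline: | 101 0-5 | 102 5-10 | 103 10-15 | 101 15-20 | 102 20-24 | 103 24-29 | 101 29-34 | 103 34-37 |
Completion: 101=34  102=24  103=37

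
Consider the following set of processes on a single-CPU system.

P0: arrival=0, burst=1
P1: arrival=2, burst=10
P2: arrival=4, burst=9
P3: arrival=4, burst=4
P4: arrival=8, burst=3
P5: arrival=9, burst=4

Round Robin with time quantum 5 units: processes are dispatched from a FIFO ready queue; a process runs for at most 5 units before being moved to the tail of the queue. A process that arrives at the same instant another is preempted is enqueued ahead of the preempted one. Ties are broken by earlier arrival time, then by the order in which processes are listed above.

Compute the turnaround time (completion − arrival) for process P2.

Timeline: | P0 0-1 | idle 1-2 | P1 2-7 | P2 7-12 | P3 12-16 | P1 16-21 | P4 21-24 | P5 24-28 | P2 28-32 |
Completion: P0=1  P1=21  P2=32  P3=16  P4=24  P5=28
Turnaround (C−A): P0=1  P1=19  P2=28  P3=12  P4=16  P5=19
Turnaround(P2) = completion − arrival = 32 − 4 = 28

28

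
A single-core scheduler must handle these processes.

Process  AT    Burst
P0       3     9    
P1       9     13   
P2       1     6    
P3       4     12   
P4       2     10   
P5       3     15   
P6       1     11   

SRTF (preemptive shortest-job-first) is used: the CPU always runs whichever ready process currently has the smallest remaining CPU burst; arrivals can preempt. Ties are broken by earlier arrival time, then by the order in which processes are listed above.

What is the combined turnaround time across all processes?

Timeline: | idle 0-1 | P2 1-7 | P0 7-16 | P4 16-26 | P6 26-37 | P3 37-49 | P1 49-62 | P5 62-77 |
Completion: P0=16  P1=62  P2=7  P3=49  P4=26  P5=77  P6=37
Turnaround (C−A): P0=13  P1=53  P2=6  P3=45  P4=24  P5=74  P6=36
Turnaround = completion − arrival: P0=13, P1=53, P2=6, P3=45, P4=24, P5=74, P6=36
Total turnaround = 13 + 53 + 6 + 45 + 24 + 74 + 36 = 251

251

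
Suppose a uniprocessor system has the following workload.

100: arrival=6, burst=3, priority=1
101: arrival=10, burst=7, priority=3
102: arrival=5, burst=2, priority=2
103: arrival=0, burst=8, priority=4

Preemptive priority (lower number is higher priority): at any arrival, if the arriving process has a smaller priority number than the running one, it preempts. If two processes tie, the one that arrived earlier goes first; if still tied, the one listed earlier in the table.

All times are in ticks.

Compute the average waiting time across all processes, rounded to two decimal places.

Schedule: | 103 0-5 | 102 5-6 | 100 6-9 | 102 9-10 | 101 10-17 | 103 17-20 |
Completion: 100=9  101=17  102=10  103=20
Turnaround (C−A): 100=3  101=7  102=5  103=20
Waiting times: 100=0, 101=0, 102=3, 103=12
Average waiting = (0+0+3+12) / 4 = 15/4 = 3.75

3.75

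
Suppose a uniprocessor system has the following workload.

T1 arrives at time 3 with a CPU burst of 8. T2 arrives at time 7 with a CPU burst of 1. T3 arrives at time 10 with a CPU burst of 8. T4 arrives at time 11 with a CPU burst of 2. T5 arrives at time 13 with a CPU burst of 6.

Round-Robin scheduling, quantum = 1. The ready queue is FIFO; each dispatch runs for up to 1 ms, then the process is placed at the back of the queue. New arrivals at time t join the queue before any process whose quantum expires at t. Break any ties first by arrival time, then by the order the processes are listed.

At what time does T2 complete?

Gantt: | idle 0-3 | T1 3-7 | T2 7-8 | T1 8-10 | T3 10-11 | T1 11-12 | T4 12-13 | T3 13-14 | T1 14-15 | T5 15-16 | T4 16-17 | T3 17-18 | T5 18-19 | T3 19-20 | T5 20-21 | T3 21-22 | T5 22-23 | T3 23-24 | T5 24-25 | T3 25-26 | T5 26-27 | T3 27-28 |
Completion: T1=15  T2=8  T3=28  T4=17  T5=27

8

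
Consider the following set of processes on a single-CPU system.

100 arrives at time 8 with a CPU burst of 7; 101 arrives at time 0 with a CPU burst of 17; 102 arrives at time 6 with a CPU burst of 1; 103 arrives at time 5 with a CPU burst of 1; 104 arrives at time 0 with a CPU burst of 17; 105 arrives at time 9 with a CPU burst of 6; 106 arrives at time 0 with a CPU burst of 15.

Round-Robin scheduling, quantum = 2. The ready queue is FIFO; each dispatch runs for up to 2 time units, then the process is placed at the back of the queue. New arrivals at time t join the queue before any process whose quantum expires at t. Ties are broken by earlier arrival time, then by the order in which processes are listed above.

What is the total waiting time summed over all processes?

Schedule: | 101 0-2 | 104 2-4 | 106 4-6 | 101 6-8 | 104 8-10 | 103 10-11 | 102 11-12 | 106 12-14 | 100 14-16 | 101 16-18 | 105 18-20 | 104 20-22 | 106 22-24 | 100 24-26 | 101 26-28 | 105 28-30 | 104 30-32 | 106 32-34 | 100 34-36 | 101 36-38 | 105 38-40 | 104 40-42 | 106 42-44 | 100 44-45 | 101 45-47 | 104 47-49 | 106 49-51 | 101 51-53 | 104 53-55 | 106 55-57 | 101 57-59 | 104 59-61 | 106 61-62 | 101 62-63 | 104 63-64 |
Completion: 100=45  101=63  102=12  103=11  104=64  105=40  106=62
Turnaround (C−A): 100=37  101=63  102=6  103=6  104=64  105=31  106=62
Waiting = turnaround − burst: 100=30, 101=46, 102=5, 103=5, 104=47, 105=25, 106=47
Total waiting = 30 + 46 + 5 + 5 + 47 + 25 + 47 = 205

205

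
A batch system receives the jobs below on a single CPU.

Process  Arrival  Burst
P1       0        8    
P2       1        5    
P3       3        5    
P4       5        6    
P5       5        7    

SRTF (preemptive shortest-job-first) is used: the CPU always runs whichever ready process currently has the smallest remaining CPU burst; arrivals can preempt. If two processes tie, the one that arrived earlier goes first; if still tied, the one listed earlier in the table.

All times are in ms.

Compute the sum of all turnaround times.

Schedule: | P1 0-1 | P2 1-6 | P3 6-11 | P4 11-17 | P1 17-24 | P5 24-31 |
Completion: P1=24  P2=6  P3=11  P4=17  P5=31
Turnaround = completion − arrival: P1=24, P2=5, P3=8, P4=12, P5=26
Total turnaround = 24 + 5 + 8 + 12 + 26 = 75

75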